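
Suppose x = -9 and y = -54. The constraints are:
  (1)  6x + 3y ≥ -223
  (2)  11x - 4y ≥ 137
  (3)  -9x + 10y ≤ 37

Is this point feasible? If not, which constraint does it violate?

not feasible — violates (2)

Constraint (2): 11x - 4y = 117, which is not ≥ 137. All other constraints are satisfied.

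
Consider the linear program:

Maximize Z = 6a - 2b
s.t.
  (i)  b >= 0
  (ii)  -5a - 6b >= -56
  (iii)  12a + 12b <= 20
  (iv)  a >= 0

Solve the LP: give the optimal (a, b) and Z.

Vertices and Z = 6a - 2b:
  (5/3, 0) → Z = 10
  (0, 0) → Z = 0
  (0, 5/3) → Z = -10/3

The optimum lies where b = 0 and 12a + 12b = 20.
Solving simultaneously gives a = 5/3, b = 0.

a = 5/3, b = 0, maximum Z = 10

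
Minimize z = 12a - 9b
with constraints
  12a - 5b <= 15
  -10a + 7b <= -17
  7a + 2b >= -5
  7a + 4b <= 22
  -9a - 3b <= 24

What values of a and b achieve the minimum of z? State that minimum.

a = 10/17, b = -27/17, minimum z = 363/17

Feasible corners and z = 12a - 9b:
  (10/17, -27/17) → z = 363/17
  (5/59, -165/59) → z = 1545/59
  (-1/69, -169/69) → z = 503/23

The binding constraints are 12a - 5b = 15 and -10a + 7b = -17.
Solving simultaneously gives a = 10/17, b = -27/17.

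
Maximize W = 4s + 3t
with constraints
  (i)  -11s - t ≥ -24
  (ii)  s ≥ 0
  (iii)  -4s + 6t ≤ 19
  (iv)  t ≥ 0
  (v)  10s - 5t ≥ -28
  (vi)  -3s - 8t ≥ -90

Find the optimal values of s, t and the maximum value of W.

s = 25/14, t = 61/14, maximum W = 283/14

Corner points and W = 4s + 3t:
  (25/14, 61/14) → W = 283/14
  (24/11, 0) → W = 96/11
  (0, 19/6) → W = 19/2
  (0, 0) → W = 0

At the optimal vertex, -11s - t = -24 and -4s + 6t = 19.
Solving simultaneously gives s = 25/14, t = 61/14.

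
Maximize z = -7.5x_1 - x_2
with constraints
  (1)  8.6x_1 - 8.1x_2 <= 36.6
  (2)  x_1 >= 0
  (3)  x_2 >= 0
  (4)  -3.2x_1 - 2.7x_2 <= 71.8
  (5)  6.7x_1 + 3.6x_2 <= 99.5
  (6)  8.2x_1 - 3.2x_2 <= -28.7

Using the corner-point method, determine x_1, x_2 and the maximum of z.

x_1 = 0, x_2 = 287/32, maximum z = -287/32

Vertices and z = -7.5x_1 - x_2:
  (0, 995/36) → z = -995/36
  (0, 287/32) → z = -287/32
  (5377/1274, 100819/5096) → z = -37447/728

The binding constraints are x_1 = 0 and 8.2x_1 - 3.2x_2 = -28.7.
Solving simultaneously gives x_1 = 0, x_2 = 287/32.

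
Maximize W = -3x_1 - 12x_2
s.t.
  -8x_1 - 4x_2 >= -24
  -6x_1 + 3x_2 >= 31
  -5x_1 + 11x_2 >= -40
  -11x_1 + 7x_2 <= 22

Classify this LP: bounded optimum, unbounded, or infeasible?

infeasible

The boundaries -8x_1 - 4x_2 = -24 and -6x_1 + 3x_2 = 31 meet at (-13/12, 49/6), but that point violates -11x_1 + 7x_2 ≤ 22. Every candidate vertex is excluded by some other constraint, so the feasible region is empty.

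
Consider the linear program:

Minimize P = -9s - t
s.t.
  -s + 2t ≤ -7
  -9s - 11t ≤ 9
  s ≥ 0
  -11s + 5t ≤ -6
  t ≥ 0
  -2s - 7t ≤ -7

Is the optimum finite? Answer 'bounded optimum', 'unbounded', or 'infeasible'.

unbounded

From the feasible point (7, 0), moving in the direction (2, 1) keeps every constraint satisfied while P decreases without bound.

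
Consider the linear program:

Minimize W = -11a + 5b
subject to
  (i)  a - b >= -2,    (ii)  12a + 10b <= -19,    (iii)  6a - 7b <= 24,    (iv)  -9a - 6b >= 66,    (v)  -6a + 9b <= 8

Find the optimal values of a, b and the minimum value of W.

Feasible corners and W = -11a + 5b:
  (-38, -36) → W = 238
  (-26/5, -16/5) → W = 206/5
  (-106/33, -68/11) → W = 146/33

At the optimal vertex, 6a - 7b = 24 and -9a - 6b = 66.
Solving simultaneously gives a = -106/33, b = -68/11.

a = -106/33, b = -68/11, minimum W = 146/33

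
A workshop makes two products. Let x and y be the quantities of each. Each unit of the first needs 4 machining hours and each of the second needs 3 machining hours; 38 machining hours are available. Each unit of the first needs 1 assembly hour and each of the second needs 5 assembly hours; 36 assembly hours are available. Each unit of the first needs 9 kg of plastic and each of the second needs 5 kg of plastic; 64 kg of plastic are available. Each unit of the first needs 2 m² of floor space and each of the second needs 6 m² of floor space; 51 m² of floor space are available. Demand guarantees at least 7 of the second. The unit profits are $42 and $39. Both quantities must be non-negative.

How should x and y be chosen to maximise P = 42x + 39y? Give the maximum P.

At the optimal vertex, x + 5y = 36 and y = 7.
Solving simultaneously gives x = 1, y = 7.

x = 1, y = 7, maximum P = 315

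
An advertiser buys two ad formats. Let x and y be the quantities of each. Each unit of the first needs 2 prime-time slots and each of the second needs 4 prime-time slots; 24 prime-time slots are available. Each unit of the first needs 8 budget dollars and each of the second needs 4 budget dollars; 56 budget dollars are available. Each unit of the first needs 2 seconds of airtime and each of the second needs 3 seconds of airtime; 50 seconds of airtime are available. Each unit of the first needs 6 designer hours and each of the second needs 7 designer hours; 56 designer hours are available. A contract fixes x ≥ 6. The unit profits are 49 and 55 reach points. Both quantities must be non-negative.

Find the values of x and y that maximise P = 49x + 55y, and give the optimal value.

Feasible corners and P = 49x + 55y:
  (7, 0) → P = 343
  (6, 0) → P = 294
  (6, 2) → P = 404

The binding constraints are 8x + 4y = 56 and x = 6.
Solving simultaneously gives x = 6, y = 2.

x = 6, y = 2, maximum P = 404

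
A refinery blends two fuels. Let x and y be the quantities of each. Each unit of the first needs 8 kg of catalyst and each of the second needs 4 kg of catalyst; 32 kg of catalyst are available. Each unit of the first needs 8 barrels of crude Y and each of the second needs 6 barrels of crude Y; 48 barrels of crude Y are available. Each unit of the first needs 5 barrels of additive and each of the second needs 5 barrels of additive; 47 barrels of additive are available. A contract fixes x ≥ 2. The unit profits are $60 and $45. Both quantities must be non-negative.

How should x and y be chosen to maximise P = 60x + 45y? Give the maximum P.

x = 2, y = 4, maximum P = 300

Vertices and P = 60x + 45y:
  (4, 0) → P = 240
  (2, 0) → P = 120
  (2, 4) → P = 300

At the optimal vertex, 8x + 4y = 32 and x = 2.
Solving simultaneously gives x = 2, y = 4.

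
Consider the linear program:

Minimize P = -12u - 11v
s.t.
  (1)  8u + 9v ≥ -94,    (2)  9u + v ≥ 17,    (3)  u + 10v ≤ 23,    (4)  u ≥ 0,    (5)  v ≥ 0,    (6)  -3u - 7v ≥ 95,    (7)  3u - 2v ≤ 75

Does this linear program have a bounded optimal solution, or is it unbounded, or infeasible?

infeasible

The boundaries 8u + 9v = -94 and -3u - 7v = 95 meet at (197/29, -478/29), but that point violates v ≥ 0. Every candidate vertex is excluded by some other constraint, so the feasible region is empty.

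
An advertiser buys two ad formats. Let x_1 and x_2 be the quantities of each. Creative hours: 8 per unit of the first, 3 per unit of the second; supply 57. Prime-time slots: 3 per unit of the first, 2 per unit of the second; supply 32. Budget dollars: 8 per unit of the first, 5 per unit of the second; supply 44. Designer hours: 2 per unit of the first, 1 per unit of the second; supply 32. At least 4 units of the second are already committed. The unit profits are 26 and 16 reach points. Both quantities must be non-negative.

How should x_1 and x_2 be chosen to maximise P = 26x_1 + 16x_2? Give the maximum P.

At the optimal vertex, 8x_1 + 5x_2 = 44 and x_2 = 4.
Solving simultaneously gives x_1 = 3, x_2 = 4.

x_1 = 3, x_2 = 4, maximum P = 142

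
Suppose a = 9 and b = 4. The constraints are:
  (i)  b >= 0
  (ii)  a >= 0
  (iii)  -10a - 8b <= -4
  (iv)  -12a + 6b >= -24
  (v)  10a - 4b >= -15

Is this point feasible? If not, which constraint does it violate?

not feasible — violates (iv)

Constraint (iv): -12a + 6b = -84, which is not ≥ -24. All other constraints are satisfied.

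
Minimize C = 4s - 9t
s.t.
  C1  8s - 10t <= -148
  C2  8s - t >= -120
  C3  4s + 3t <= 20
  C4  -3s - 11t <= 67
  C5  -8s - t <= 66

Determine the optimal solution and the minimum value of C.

Vertices and C = 4s - 9t:
  (-61/16, 47/4) → C = -121
  (-101/11, 82/11) → C = -1142/11
  (-109/10, 106/5) → C = -1172/5

The optimum lies where 4s + 3t = 20 and -8s - t = 66.
Solving simultaneously gives s = -109/10, t = 106/5.

s = -109/10, t = 106/5, minimum C = -1172/5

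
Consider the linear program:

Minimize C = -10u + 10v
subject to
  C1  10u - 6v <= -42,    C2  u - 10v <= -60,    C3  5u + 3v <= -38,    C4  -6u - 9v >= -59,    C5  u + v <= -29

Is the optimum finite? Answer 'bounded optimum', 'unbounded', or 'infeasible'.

bounded optimum

Extreme points and C = -10u + 10v:
  (-350/11, 31/11) → C = 3810/11
  (-320/3, 233/3) → C = 5530/3
The feasible region has finitely many vertices and no improving ray; the minimum is 3810/11 at (-350/11, 31/11).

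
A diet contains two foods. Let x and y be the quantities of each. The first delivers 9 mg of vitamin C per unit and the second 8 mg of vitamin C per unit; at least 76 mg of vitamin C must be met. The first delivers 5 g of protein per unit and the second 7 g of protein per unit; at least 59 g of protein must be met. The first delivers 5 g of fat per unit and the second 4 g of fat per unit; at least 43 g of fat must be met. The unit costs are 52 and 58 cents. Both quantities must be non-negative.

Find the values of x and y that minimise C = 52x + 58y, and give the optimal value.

x = 13/3, y = 16/3, minimum C = 1604/3

Corner points and C = 52x + 58y:
  (0, 43/4) → C = 1247/2
  (59/5, 0) → C = 3068/5
  (13/3, 16/3) → C = 1604/3
The feasible region is unbounded (it extends along (0, 1), (1, 0)), but C strictly increases along every unbounded feasible direction, so there is no improving ray and the minimum is attained at a vertex.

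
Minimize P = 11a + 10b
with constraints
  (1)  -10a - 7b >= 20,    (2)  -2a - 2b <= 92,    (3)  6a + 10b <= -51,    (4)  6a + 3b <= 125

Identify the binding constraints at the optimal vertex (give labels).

(2) and (3)

Feasible corners and P = 11a + 10b:
  (157/58, -195/29) → P = -2173/58
  (935/12, -685/6) → P = -3415/12
  (-409/4, 225/4) → P = -2249/4
  (263/3, -401/3) → P = -1117/3

The minimum is at (-409/4, 225/4). Substituting into each constraint, equality holds for (2) and (3); the remaining constraints have slack.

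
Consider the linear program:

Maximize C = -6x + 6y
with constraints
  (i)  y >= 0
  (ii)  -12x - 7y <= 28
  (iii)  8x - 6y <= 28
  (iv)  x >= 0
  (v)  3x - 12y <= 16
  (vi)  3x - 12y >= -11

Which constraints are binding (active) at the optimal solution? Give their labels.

Extreme points and C = -6x + 6y:
  (7/2, 0) → C = -21
  (0, 0) → C = 0
  (67/13, 86/39) → C = -230/13
  (0, 11/12) → C = 11/2

The maximum is at (0, 11/12). Substituting into each constraint, equality holds for (iv) and (vi); the remaining constraints have slack.

(iv) and (vi)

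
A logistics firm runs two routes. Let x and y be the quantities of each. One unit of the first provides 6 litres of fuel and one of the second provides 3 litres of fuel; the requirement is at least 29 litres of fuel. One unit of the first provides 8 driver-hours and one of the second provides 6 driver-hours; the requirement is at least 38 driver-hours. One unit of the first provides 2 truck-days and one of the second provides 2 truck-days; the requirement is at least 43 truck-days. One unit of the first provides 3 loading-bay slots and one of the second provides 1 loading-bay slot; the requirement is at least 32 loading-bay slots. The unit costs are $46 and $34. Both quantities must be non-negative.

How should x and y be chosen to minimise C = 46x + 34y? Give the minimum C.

x = 21/4, y = 65/4, minimum C = 794

Extreme points and C = 46x + 34y:
  (0, 32) → C = 1088
  (43/2, 0) → C = 989
  (21/4, 65/4) → C = 794
The feasible region is unbounded (it extends along (0, 1), (1, 0)), but C strictly increases along every unbounded feasible direction, so there is no improving ray and the minimum is attained at a vertex.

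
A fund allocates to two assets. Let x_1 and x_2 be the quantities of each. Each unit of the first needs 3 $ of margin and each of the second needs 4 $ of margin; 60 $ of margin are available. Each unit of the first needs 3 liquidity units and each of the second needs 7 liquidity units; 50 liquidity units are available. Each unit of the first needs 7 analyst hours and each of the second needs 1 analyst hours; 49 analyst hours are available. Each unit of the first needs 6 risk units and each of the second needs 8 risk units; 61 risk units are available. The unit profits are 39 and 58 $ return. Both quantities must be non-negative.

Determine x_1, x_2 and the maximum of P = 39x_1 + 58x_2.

x_1 = 3/2, x_2 = 13/2, maximum P = 871/2

Feasible corners and P = 39x_1 + 58x_2:
  (0, 0) → P = 0
  (0, 50/7) → P = 2900/7
  (7, 0) → P = 273
  (3/2, 13/2) → P = 871/2
  (331/50, 133/50) → P = 20623/50

The optimum lies where 3x_1 + 7x_2 = 50 and 6x_1 + 8x_2 = 61.
Solving simultaneously gives x_1 = 3/2, x_2 = 13/2.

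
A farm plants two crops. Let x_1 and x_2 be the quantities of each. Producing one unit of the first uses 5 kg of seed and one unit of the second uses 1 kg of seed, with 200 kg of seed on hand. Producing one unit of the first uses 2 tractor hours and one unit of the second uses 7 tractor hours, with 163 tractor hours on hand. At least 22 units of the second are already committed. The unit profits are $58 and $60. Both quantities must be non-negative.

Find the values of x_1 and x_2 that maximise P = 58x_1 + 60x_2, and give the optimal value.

Vertices and P = 58x_1 + 60x_2:
  (0, 163/7) → P = 9780/7
  (0, 22) → P = 1320
  (9/2, 22) → P = 1581

The binding constraints are 2x_1 + 7x_2 = 163 and x_2 = 22.
Solving simultaneously gives x_1 = 9/2, x_2 = 22.

x_1 = 9/2, x_2 = 22, maximum P = 1581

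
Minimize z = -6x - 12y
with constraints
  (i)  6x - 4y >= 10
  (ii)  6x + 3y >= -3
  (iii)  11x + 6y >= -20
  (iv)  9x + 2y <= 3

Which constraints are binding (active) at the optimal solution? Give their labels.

Extreme points and z = -6x - 12y:
  (3/7, -13/7) → z = 138/7
  (2/3, -3/2) → z = 14
  (1, -3) → z = 30

The minimum is at (2/3, -3/2). Substituting into each constraint, equality holds for (i) and (iv); the remaining constraints have slack.

(i) and (iv)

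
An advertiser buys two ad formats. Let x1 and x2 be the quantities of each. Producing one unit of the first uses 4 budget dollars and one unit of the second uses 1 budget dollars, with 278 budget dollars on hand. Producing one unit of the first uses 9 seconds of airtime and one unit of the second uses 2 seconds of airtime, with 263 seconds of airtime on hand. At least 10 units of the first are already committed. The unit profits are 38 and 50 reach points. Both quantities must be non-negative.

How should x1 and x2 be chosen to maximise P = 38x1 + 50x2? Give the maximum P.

x1 = 10, x2 = 173/2, maximum P = 4705

Extreme points and P = 38x1 + 50x2:
  (263/9, 0) → P = 9994/9
  (10, 0) → P = 380
  (10, 173/2) → P = 4705

The binding constraints are 9x1 + 2x2 = 263 and x1 = 10.
Solving simultaneously gives x1 = 10, x2 = 173/2.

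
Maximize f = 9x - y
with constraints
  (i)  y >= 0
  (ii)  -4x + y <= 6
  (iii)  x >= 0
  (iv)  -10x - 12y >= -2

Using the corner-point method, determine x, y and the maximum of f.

At the optimal vertex, y = 0 and -10x - 12y = -2.
Solving simultaneously gives x = 1/5, y = 0.

x = 1/5, y = 0, maximum f = 9/5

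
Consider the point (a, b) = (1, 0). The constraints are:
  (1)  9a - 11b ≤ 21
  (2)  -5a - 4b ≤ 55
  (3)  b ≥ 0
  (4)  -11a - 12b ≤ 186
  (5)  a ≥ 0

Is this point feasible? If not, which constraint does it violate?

feasible

(1): 9 ≤ 21 ✓
(2): -5 ≤ 55 ✓
(3): 0 ≥ 0 ✓
(4): -11 ≤ 186 ✓
(5): 1 ≥ 0 ✓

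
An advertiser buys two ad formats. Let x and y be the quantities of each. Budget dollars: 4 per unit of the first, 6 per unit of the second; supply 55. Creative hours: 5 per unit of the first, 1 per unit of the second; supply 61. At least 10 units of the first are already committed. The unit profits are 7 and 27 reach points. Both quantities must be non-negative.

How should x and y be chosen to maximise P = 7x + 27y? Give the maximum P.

Extreme points and P = 7x + 27y:
  (61/5, 0) → P = 427/5
  (10, 0) → P = 70
  (311/26, 31/26) → P = 1507/13
  (10, 5/2) → P = 275/2

x = 10, y = 5/2, maximum P = 275/2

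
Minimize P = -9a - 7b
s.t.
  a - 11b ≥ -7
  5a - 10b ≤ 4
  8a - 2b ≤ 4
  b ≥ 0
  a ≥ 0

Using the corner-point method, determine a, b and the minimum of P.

a = 29/43, b = 30/43, minimum P = -471/43

At the optimal vertex, a - 11b = -7 and 8a - 2b = 4.
Solving simultaneously gives a = 29/43, b = 30/43.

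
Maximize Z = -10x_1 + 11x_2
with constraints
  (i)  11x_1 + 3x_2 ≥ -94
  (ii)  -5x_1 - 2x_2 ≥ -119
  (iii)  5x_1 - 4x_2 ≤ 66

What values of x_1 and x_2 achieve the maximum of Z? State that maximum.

x_1 = -545/7, x_2 = 1779/7, maximum Z = 25019/7

Feasible corners and Z = -10x_1 + 11x_2:
  (-545/7, 1779/7) → Z = 25019/7
  (-178/59, -1196/59) → Z = -11376/59
  (304/15, 53/6) → Z = -211/2

The binding constraints are 11x_1 + 3x_2 = -94 and -5x_1 - 2x_2 = -119.
Solving simultaneously gives x_1 = -545/7, x_2 = 1779/7.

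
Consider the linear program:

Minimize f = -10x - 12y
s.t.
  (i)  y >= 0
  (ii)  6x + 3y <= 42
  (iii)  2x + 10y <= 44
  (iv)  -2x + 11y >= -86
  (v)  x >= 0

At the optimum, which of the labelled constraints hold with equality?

(ii) and (iii)

Corner points and f = -10x - 12y:
  (7, 0) → f = -70
  (0, 0) → f = 0
  (16/3, 10/3) → f = -280/3
  (0, 22/5) → f = -264/5

The minimum is at (16/3, 10/3). Substituting into each constraint, equality holds for (ii) and (iii); the remaining constraints have slack.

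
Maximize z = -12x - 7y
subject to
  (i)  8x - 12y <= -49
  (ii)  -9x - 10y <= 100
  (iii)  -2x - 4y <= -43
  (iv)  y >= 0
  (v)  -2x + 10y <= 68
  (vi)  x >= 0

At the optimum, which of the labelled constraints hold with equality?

Corner points and z = -12x - 7y:
  (40/7, 221/28) → z = -3467/28
  (163/28, 223/28) → z = -3517/28
  (79/14, 111/14) → z = -1725/14

The maximum is at (79/14, 111/14). Substituting into each constraint, equality holds for (iii) and (v); the remaining constraints have slack.

(iii) and (v)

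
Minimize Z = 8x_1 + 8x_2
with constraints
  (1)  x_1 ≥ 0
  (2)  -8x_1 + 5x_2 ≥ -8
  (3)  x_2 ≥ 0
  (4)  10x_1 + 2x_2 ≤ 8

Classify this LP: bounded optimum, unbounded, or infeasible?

bounded optimum

Feasible corners and Z = 8x_1 + 8x_2:
  (0, 0) → Z = 0
  (0, 4) → Z = 32
  (4/5, 0) → Z = 32/5
The feasible region has finitely many vertices and no improving ray; the minimum is 0 at (0, 0).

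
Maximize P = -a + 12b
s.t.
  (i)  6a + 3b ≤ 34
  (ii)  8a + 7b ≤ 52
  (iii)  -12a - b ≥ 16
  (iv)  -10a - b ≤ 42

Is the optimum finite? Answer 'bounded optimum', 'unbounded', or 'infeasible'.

bounded optimum

Vertices and P = -a + 12b:
  (-41/19, 188/19) → P = 2297/19
  (-173/31, 428/31) → P = 5309/31
  (13, -172) → P = -2077
The feasible region has finitely many vertices and no improving ray; the maximum is 5309/31 at (-173/31, 428/31).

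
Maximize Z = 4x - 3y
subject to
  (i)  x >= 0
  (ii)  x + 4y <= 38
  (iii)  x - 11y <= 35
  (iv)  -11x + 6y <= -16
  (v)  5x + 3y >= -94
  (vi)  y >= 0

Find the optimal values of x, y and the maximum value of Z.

x = 186/5, y = 1/5, maximum Z = 741/5

Corner points and Z = 4x - 3y:
  (186/5, 1/5) → Z = 741/5
  (146/25, 201/25) → Z = -19/25
  (35, 0) → Z = 140
  (16/11, 0) → Z = 64/11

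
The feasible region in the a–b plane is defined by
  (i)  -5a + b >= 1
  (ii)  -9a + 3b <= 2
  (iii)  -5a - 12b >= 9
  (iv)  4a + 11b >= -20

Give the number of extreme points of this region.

Of the 6 pairwise boundary intersections, those satisfying every inequality are:
  (-21/65, -8/13)
  (-31/59, -96/59)
  (-17/41, -71/123)
  (-82/111, -172/111)

4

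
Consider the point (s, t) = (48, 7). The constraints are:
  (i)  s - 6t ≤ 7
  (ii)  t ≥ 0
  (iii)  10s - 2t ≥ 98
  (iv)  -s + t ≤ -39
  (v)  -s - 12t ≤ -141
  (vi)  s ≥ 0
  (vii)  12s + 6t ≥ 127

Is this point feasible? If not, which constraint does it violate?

Constraint (v): -s - 12t = -132, which is not ≤ -141. All other constraints are satisfied.

not feasible — violates (v)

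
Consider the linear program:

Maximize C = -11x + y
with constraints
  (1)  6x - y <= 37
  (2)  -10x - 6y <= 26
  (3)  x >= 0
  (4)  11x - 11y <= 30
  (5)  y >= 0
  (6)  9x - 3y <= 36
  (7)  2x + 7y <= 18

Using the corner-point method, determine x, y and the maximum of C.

Feasible corners and C = -11x + y:
  (0, 0) → C = 0
  (0, 18/7) → C = 18/7
  (30/11, 0) → C = -30
  (136/33, 46/33) → C = -1450/33

The optimum lies where x = 0 and 2x + 7y = 18.
Solving simultaneously gives x = 0, y = 18/7.

x = 0, y = 18/7, maximum C = 18/7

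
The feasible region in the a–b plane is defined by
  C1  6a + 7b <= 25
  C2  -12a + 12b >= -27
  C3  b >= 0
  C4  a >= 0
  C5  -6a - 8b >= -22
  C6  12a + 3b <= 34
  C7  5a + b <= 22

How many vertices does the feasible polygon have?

The feasible vertices (each the meet of two boundaries and inside every other half-plane) are:
  (9/4, 0)
  (163/60, 7/15)
  (0, 0)
  (0, 11/4)
  (103/39, 10/13)

5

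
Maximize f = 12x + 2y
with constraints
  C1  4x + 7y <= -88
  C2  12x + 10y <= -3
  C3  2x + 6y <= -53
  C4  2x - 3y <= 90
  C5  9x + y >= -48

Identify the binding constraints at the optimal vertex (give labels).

Vertices and f = 12x + 2y:
  (183/13, -268/13) → f = 1660/13
  (-248/59, -600/59) → f = -4176/59
  (-54/29, -906/29) → f = -2460/29

The maximum is at (183/13, -268/13). Substituting into each constraint, equality holds for C1 and C4; the remaining constraints have slack.

C1 and C4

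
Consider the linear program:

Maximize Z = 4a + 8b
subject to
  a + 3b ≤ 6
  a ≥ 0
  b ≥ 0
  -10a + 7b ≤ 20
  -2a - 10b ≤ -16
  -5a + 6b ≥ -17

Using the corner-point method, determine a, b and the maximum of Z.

Feasible corners and Z = 4a + 8b:
  (0, 2) → Z = 16
  (3, 1) → Z = 20
  (0, 8/5) → Z = 64/5

At the optimal vertex, a + 3b = 6 and -2a - 10b = -16.
Solving simultaneously gives a = 3, b = 1.

a = 3, b = 1, maximum Z = 20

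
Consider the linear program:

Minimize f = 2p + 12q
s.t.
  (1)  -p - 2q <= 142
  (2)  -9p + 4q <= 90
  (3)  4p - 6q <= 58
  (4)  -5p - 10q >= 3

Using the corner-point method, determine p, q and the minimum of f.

Corner points and f = 2p + 12q:
  (-386/19, -441/19) → f = -6064/19
  (-456/55, 423/110) → f = 1626/55
  (281/35, -151/35) → f = -250/7

The optimum lies where -9p + 4q = 90 and 4p - 6q = 58.
Solving simultaneously gives p = -386/19, q = -441/19.

p = -386/19, q = -441/19, minimum f = -6064/19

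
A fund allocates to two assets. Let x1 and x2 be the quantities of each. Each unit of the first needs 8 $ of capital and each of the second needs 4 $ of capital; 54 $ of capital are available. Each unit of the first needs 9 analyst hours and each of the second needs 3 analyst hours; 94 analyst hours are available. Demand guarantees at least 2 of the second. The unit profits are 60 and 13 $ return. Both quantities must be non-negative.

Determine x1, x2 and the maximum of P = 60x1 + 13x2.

Vertices and P = 60x1 + 13x2:
  (0, 27/2) → P = 351/2
  (0, 2) → P = 26
  (23/4, 2) → P = 371

The optimum lies where 8x1 + 4x2 = 54 and x2 = 2.
Solving simultaneously gives x1 = 23/4, x2 = 2.

x1 = 23/4, x2 = 2, maximum P = 371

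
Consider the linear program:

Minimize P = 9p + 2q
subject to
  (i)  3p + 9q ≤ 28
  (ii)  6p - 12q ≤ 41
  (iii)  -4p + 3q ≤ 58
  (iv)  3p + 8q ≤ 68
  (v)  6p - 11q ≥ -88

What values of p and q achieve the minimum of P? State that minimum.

Extreme points and P = 9p + 2q:
  (47/6, 1/2) → P = 143/2
  (-484/87, 144/29) → P = -1164/29
  (-273/10, -256/15) → P = -1679/6
  (-187/13, 2/13) → P = -1679/13

p = -273/10, q = -256/15, minimum P = -1679/6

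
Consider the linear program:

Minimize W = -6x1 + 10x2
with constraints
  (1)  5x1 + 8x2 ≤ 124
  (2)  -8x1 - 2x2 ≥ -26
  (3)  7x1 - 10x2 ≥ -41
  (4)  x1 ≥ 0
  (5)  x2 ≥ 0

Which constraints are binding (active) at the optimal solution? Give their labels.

(2) and (5)

Vertices and W = -6x1 + 10x2:
  (89/47, 255/47) → W = 2016/47
  (13/4, 0) → W = -39/2
  (0, 41/10) → W = 41
  (0, 0) → W = 0

The minimum is at (13/4, 0). Substituting into each constraint, equality holds for (2) and (5); the remaining constraints have slack.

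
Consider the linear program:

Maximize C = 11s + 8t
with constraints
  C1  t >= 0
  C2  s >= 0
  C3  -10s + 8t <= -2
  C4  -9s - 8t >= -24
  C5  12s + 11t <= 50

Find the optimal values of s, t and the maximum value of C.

s = 8/3, t = 0, maximum C = 88/3

Feasible corners and C = 11s + 8t:
  (1/5, 0) → C = 11/5
  (8/3, 0) → C = 88/3
  (26/19, 111/76) → C = 508/19

At the optimal vertex, t = 0 and -9s - 8t = -24.
Solving simultaneously gives s = 8/3, t = 0.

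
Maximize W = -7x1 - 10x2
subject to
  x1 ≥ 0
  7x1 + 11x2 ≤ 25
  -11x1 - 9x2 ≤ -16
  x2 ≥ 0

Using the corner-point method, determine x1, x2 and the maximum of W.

x1 = 16/11, x2 = 0, maximum W = -112/11

Feasible corners and W = -7x1 - 10x2:
  (0, 25/11) → W = -250/11
  (0, 16/9) → W = -160/9
  (25/7, 0) → W = -25
  (16/11, 0) → W = -112/11

The optimum lies where -11x1 - 9x2 = -16 and x2 = 0.
Solving simultaneously gives x1 = 16/11, x2 = 0.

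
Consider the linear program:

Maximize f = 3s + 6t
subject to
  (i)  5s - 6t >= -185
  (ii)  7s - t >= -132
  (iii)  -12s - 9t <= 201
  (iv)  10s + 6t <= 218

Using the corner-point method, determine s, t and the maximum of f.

s = 11/5, t = 98/3, maximum f = 1013/5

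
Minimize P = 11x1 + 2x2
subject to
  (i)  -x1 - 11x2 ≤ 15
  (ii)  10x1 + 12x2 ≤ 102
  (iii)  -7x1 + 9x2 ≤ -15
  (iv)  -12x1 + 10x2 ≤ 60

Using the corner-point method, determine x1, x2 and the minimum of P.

Corner points and P = 11x1 + 2x2:
  (93/7, -18/7) → P = 141
  (15/43, -60/43) → P = 45/43
  (183/29, 94/29) → P = 2201/29

x1 = 15/43, x2 = -60/43, minimum P = 45/43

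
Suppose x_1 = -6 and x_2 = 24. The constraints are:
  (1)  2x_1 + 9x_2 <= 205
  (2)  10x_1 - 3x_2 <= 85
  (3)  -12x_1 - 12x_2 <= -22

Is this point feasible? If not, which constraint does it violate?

feasible

(1): 204 ≤ 205 ✓
(2): -132 ≤ 85 ✓
(3): -216 ≤ -22 ✓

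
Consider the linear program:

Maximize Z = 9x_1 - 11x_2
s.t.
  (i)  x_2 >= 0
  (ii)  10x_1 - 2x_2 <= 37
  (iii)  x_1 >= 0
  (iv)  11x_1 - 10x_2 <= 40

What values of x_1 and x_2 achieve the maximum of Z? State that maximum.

x_1 = 40/11, x_2 = 0, maximum Z = 360/11

Corner points and Z = 9x_1 - 11x_2:
  (0, 0) → Z = 0
  (40/11, 0) → Z = 360/11
  (145/39, 7/78) → Z = 2533/78
The feasible region is unbounded (it extends along (0, 1), (1, 5)), but Z strictly decreases along every unbounded feasible direction, so there is no improving ray and the maximum is attained at a vertex.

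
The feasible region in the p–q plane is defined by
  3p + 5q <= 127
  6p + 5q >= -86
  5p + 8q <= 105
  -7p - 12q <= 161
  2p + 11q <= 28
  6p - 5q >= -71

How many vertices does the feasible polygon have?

Pairwise boundary intersections that survive every other constraint:
  (-227/37, -364/37)
  (-157/12, -3/2)
  (637, -385)
  (931/39, -70/39)
  (-641/76, 155/38)

5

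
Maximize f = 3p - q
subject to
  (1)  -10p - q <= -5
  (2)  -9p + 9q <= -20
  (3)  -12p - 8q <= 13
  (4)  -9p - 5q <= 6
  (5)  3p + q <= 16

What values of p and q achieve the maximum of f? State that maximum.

p = 47/4, q = -77/4, maximum f = 109/2

Feasible corners and f = 3p - q:
  (65/99, -155/99) → f = 350/99
  (31/41, -105/41) → f = 198/41
  (41/9, 7/3) → f = 34/3
  (17/12, -15/4) → f = 8
  (47/4, -77/4) → f = 109/2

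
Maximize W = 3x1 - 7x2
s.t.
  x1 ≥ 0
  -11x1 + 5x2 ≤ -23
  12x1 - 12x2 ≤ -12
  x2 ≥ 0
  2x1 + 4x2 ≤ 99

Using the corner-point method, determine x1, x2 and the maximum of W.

x1 = 14/3, x2 = 17/3, maximum W = -77/3

Feasible corners and W = 3x1 - 7x2:
  (14/3, 17/3) → W = -77/3
  (587/54, 1043/54) → W = -2770/27
  (95/6, 101/6) → W = -211/3

The binding constraints are -11x1 + 5x2 = -23 and 12x1 - 12x2 = -12.
Solving simultaneously gives x1 = 14/3, x2 = 17/3.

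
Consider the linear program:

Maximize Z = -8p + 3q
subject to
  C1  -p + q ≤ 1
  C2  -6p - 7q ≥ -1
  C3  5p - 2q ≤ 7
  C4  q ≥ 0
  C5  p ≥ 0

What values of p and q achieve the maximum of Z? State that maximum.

At the optimal vertex, -6p - 7q = -1 and p = 0.
Solving simultaneously gives p = 0, q = 1/7.

p = 0, q = 1/7, maximum Z = 3/7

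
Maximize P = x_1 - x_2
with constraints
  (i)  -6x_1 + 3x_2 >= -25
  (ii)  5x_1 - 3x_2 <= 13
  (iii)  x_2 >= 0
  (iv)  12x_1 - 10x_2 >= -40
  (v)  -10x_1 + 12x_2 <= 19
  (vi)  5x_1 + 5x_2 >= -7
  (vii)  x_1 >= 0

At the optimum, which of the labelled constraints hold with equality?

(ii) and (iii)

Feasible corners and P = x_1 - x_2:
  (13/5, 0) → P = 13/5
  (71/10, 15/2) → P = -2/5
  (0, 0) → P = 0
  (0, 19/12) → P = -19/12

The maximum is at (13/5, 0). Substituting into each constraint, equality holds for (ii) and (iii); the remaining constraints have slack.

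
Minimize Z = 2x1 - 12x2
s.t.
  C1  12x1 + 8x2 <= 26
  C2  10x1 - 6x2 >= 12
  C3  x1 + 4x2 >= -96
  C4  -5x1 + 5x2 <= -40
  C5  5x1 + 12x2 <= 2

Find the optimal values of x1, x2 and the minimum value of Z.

Corner points and Z = 2x1 - 12x2:
  (109/5, -589/20) → Z = 397
  (9/2, -7/2) → Z = 51
  (-264/23, -486/23) → Z = 5304/23
  (-9, -17) → Z = 186

The optimum lies where 12x1 + 8x2 = 26 and -5x1 + 5x2 = -40.
Solving simultaneously gives x1 = 9/2, x2 = -7/2.

x1 = 9/2, x2 = -7/2, minimum Z = 51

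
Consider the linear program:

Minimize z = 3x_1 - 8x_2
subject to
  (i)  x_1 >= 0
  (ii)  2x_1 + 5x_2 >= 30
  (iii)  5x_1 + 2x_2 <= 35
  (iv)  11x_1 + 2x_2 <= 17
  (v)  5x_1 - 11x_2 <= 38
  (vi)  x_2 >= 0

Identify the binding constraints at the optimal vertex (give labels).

(i) and (iv)

Corner points and z = 3x_1 - 8x_2:
  (0, 6) → z = -48
  (0, 17/2) → z = -68
  (25/51, 296/51) → z = -2293/51

The minimum is at (0, 17/2). Substituting into each constraint, equality holds for (i) and (iv); the remaining constraints have slack.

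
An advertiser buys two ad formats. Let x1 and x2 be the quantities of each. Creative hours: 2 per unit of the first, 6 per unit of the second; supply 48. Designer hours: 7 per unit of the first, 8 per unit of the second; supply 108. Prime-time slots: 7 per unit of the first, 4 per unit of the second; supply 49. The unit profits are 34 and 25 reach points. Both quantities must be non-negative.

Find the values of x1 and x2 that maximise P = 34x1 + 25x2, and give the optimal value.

x1 = 3, x2 = 7, maximum P = 277

Corner points and P = 34x1 + 25x2:
  (0, 0) → P = 0
  (0, 8) → P = 200
  (7, 0) → P = 238
  (3, 7) → P = 277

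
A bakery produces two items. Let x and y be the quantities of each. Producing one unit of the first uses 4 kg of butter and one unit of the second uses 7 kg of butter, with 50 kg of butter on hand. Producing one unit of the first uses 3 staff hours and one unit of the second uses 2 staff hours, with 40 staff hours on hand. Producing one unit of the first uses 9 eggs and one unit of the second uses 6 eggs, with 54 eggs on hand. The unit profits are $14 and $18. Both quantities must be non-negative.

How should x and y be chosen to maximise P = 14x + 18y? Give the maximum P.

x = 2, y = 6, maximum P = 136

Feasible corners and P = 14x + 18y:
  (0, 0) → P = 0
  (0, 50/7) → P = 900/7
  (6, 0) → P = 84
  (2, 6) → P = 136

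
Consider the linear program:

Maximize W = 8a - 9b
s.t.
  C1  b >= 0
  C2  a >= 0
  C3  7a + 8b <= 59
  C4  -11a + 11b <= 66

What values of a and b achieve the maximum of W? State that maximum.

a = 59/7, b = 0, maximum W = 472/7

Feasible corners and W = 8a - 9b:
  (0, 0) → W = 0
  (59/7, 0) → W = 472/7
  (0, 6) → W = -54
  (11/15, 101/15) → W = -821/15

The binding constraints are b = 0 and 7a + 8b = 59.
Solving simultaneously gives a = 59/7, b = 0.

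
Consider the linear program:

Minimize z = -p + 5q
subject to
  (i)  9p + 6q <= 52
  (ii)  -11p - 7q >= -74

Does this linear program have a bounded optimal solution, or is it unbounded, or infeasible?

From the feasible point (80/3, -94/3), moving in the direction (7, -11) keeps every constraint satisfied while z decreases without bound.

unbounded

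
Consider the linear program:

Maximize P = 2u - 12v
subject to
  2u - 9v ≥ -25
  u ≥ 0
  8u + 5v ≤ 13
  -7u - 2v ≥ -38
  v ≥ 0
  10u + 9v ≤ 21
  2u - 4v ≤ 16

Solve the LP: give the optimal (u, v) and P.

u = 13/8, v = 0, maximum P = 13/4

Vertices and P = 2u - 12v:
  (0, 0) → P = 0
  (0, 7/3) → P = -28
  (13/8, 0) → P = 13/4
  (6/11, 19/11) → P = -216/11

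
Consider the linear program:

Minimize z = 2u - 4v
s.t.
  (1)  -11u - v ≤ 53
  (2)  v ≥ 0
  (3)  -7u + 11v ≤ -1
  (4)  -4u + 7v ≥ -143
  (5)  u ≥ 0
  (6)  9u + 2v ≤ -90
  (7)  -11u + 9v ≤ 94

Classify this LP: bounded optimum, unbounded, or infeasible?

infeasible

The boundaries v = 0 and -7u + 11v = -1 meet at (1/7, 0), but that point violates 9u + 2v ≤ -90. Every candidate vertex is excluded by some other constraint, so the feasible region is empty.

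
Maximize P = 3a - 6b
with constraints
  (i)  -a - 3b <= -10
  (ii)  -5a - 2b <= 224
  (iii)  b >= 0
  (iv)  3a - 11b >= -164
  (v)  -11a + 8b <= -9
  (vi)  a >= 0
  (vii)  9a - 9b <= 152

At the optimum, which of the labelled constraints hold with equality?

(iii) and (vii)

Extreme points and P = 3a - 6b:
  (10, 0) → P = 30
  (107/41, 101/41) → P = -285/41
  (152/9, 0) → P = 152/3
  (1411/97, 1831/97) → P = -6753/97
  (787/18, 161/6) → P = -179/6

The maximum is at (152/9, 0). Substituting into each constraint, equality holds for (iii) and (vii); the remaining constraints have slack.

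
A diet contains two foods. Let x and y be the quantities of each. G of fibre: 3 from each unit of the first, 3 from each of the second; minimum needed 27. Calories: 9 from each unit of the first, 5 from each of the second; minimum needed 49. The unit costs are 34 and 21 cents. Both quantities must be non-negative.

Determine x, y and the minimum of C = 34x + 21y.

The feasible region is unbounded (it extends along (0, 1), (1, 0)), but C strictly increases along every unbounded feasible direction, so there is no improving ray and the minimum is attained at a vertex.

x = 1, y = 8, minimum C = 202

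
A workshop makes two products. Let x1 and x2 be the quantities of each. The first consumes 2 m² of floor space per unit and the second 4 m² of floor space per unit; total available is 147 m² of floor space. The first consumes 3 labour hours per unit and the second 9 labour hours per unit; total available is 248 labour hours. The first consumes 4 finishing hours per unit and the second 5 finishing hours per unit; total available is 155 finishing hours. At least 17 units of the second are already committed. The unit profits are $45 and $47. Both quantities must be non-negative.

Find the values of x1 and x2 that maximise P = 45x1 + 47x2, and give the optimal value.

x1 = 35/2, x2 = 17, maximum P = 3173/2

Feasible corners and P = 45x1 + 47x2:
  (0, 248/9) → P = 11656/9
  (0, 17) → P = 799
  (155/21, 527/21) → P = 31744/21
  (35/2, 17) → P = 3173/2

The optimum lies where 4x1 + 5x2 = 155 and x2 = 17.
Solving simultaneously gives x1 = 35/2, x2 = 17.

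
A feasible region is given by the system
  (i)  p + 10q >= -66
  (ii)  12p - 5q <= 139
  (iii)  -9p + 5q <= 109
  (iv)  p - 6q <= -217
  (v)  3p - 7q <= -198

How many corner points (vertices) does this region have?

3

Pairwise boundary intersections that survive every other constraint:
  (248/3, 853/5)
  (1919/67, 2743/67)
  (431/49, 1844/49)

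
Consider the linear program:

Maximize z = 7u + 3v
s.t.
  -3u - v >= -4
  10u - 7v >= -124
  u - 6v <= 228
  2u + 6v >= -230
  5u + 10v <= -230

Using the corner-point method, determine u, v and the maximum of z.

u = 54/5, v = -142/5, maximum z = -48/5

Corner points and z = 7u + 3v:
  (252/19, -680/19) → z = -276/19
  (54/5, -142/5) → z = -48/5
  (-1177/37, -1026/37) → z = -11317/37
  (-190/9, -112/9) → z = -1666/9
  (-2/3, -343/9) → z = -119

The optimum lies where -3u - v = -4 and 5u + 10v = -230.
Solving simultaneously gives u = 54/5, v = -142/5.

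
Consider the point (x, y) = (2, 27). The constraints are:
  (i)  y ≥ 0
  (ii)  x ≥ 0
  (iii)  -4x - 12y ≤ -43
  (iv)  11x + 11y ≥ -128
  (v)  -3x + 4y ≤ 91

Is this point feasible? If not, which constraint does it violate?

not feasible — violates (v)

Constraint (v): -3x + 4y = 102, which is not ≤ 91. All other constraints are satisfied.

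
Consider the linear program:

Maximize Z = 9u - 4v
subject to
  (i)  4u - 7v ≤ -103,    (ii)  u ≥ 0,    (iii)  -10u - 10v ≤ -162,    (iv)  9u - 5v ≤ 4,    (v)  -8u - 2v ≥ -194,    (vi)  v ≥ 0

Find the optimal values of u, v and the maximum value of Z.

Corner points and Z = 9u - 4v:
  (52/55, 839/55) → Z = -2888/55
  (543/43, 943/43) → Z = 1115/43
  (0, 81/5) → Z = -324/5
  (0, 97) → Z = -388
  (489/29, 857/29) → Z = 973/29

At the optimal vertex, 9u - 5v = 4 and -8u - 2v = -194.
Solving simultaneously gives u = 489/29, v = 857/29.

u = 489/29, v = 857/29, maximum Z = 973/29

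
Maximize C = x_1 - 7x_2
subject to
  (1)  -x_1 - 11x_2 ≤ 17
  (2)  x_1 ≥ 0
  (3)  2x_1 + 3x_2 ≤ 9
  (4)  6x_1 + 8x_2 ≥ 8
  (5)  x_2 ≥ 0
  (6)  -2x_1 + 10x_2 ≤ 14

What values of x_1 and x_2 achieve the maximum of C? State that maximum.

Vertices and C = x_1 - 7x_2:
  (0, 1) → C = -7
  (0, 7/5) → C = -49/5
  (9/2, 0) → C = 9/2
  (24/13, 23/13) → C = -137/13
  (4/3, 0) → C = 4/3

x_1 = 9/2, x_2 = 0, maximum C = 9/2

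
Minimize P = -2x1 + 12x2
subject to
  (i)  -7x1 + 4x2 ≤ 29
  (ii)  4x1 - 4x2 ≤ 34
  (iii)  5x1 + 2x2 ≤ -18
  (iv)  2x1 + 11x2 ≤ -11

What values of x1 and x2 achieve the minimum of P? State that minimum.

The binding constraints are -7x1 + 4x2 = 29 and 4x1 - 4x2 = 34.
Solving simultaneously gives x1 = -21, x2 = -59/2.

x1 = -21, x2 = -59/2, minimum P = -312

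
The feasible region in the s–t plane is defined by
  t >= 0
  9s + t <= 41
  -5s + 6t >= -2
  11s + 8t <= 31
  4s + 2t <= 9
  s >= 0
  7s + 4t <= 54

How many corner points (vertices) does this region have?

5

Pairwise boundary intersections that survive every other constraint:
  (2/5, 0)
  (0, 0)
  (29/17, 37/34)
  (1, 5/2)
  (0, 31/8)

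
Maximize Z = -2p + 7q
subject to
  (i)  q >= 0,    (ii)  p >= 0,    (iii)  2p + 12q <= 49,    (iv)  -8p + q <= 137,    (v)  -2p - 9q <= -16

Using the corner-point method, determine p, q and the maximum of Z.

p = 0, q = 49/12, maximum Z = 343/12

Feasible corners and Z = -2p + 7q:
  (49/2, 0) → Z = -49
  (8, 0) → Z = -16
  (0, 49/12) → Z = 343/12
  (0, 16/9) → Z = 112/9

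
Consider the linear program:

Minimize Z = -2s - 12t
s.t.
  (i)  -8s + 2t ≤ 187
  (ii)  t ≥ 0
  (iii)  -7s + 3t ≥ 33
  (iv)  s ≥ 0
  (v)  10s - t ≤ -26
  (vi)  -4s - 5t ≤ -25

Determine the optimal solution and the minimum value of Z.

Extreme points and Z = -2s - 12t:
  (0, 187/2) → Z = -1122
  (45/4, 277/2) → Z = -3369/2
  (0, 26) → Z = -312

The binding constraints are -8s + 2t = 187 and 10s - t = -26.
Solving simultaneously gives s = 45/4, t = 277/2.

s = 45/4, t = 277/2, minimum Z = -3369/2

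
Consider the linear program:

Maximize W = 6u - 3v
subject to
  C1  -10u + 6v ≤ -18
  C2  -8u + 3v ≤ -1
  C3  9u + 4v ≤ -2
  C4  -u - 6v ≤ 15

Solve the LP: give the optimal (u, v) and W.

Corner points and W = 6u - 3v:
  (30/47, -91/47) → W = 453/47
  (3/11, -28/11) → W = 102/11
  (24/25, -133/50) → W = 687/50

u = 24/25, v = -133/50, maximum W = 687/50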